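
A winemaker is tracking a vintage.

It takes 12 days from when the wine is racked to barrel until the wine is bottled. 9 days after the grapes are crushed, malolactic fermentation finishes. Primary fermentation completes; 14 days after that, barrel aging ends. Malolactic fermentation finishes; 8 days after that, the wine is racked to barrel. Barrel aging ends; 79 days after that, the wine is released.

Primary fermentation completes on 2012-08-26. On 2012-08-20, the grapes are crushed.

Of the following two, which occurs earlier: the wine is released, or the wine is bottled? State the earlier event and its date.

Primary fermentation completes: Aug 26, 2012.
Barrel aging ends: Aug 26, 2012 + 14 days = Sep 9, 2012.
The wine is released: Sep 9, 2012 + 79 days = Nov 27, 2012.
The grapes are crushed: Aug 20, 2012.
Malolactic fermentation finishes: Aug 20, 2012 + 9 days = Aug 29, 2012.
The wine is racked to barrel: Aug 29, 2012 + 8 days = Sep 6, 2012.
The wine is bottled: Sep 6, 2012 + 12 days = Sep 18, 2012.
Comparing: the wine is released on Nov 27, 2012 vs the wine is bottled on Sep 18, 2012. Earlier: the wine is bottled.

The wine is bottled — 2012-09-18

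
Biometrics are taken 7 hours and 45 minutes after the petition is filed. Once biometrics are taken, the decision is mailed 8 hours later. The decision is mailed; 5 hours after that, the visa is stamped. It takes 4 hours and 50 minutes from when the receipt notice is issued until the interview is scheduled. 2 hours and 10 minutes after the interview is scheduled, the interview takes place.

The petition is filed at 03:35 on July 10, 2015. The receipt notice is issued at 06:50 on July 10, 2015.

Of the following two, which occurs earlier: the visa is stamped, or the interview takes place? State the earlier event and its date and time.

The interview takes place — 13:50 on July 10, 2015

The petition is filed: 03:35 Jul 10, 2015.
Biometrics are taken: 03:35 Jul 10, 2015 + 7h45m = 11:20 Jul 10, 2015.
The decision is mailed: 11:20 Jul 10, 2015 + 8h = 19:20 Jul 10, 2015.
The visa is stamped: 19:20 Jul 10, 2015 + 5h = 00:20 Jul 11, 2015.
The receipt notice is issued: 06:50 Jul 10, 2015.
The interview is scheduled: 06:50 Jul 10, 2015 + 4h50m = 11:40 Jul 10, 2015.
The interview takes place: 11:40 Jul 10, 2015 + 2h10m = 13:50 Jul 10, 2015.
Comparing: the visa is stamped at 00:20 Jul 11, 2015 vs the interview takes place at 13:50 Jul 10, 2015. Earlier: the interview takes place.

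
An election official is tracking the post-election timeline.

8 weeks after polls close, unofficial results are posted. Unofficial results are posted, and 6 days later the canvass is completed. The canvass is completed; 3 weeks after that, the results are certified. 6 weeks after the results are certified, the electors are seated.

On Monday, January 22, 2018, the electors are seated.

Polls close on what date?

Tuesday, September 19, 2017

The electors are seated: Jan 22, 2018.
The results are certified: Jan 22, 2018 − 6 weeks = Dec 11, 2017.
The canvass is completed: Dec 11, 2017 − 3 weeks = Nov 20, 2017.
Unofficial results are posted: Nov 20, 2017 − 6 days = Nov 14, 2017.
Polls close: Nov 14, 2017 − 8 weeks = Sep 19, 2017.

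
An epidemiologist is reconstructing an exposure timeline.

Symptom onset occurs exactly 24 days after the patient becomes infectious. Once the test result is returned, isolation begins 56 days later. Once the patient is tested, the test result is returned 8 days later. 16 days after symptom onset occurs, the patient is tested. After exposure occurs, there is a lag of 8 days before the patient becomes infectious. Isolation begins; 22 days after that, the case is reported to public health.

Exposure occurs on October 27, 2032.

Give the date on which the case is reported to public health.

Exposure occurs: Oct 27, 2032.
The patient becomes infectious: Oct 27, 2032 + 8 days = Nov 4, 2032.
Symptom onset occurs: Nov 4, 2032 + 24 days = Nov 28, 2032.
The patient is tested: Nov 28, 2032 + 16 days = Dec 14, 2032.
The test result is returned: Dec 14, 2032 + 8 days = Dec 22, 2032.
Isolation begins: Dec 22, 2032 + 56 days = Feb 16, 2033.
The case is reported to public health: Feb 16, 2033 + 22 days = Mar 10, 2033.

March 10, 2033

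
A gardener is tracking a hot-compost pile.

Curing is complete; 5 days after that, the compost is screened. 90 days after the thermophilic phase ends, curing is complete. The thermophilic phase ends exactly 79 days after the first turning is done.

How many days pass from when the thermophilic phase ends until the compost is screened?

95 days

Causal path: the thermophilic phase ends → curing is complete → the compost is screened.
Total delay along the path: 90 + 5 = 95 days.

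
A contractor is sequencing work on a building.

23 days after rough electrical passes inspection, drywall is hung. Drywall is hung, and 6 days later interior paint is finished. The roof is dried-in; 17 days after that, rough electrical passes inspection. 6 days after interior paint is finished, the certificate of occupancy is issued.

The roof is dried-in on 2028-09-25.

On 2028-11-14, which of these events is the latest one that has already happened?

The roof is dried-in: Sep 25, 2028.
Rough electrical passes inspection: Sep 25, 2028 + 17 days = Oct 12, 2028.
Drywall is hung: Oct 12, 2028 + 23 days = Nov 4, 2028.
Interior paint is finished: Nov 4, 2028 + 6 days = Nov 10, 2028.
The certificate of occupancy is issued: Nov 10, 2028 + 6 days = Nov 16, 2028.
Nov 14, 2028 falls between when interior paint is finished (Nov 10, 2028) and when the certificate of occupancy is issued (Nov 16, 2028).

Interior paint is finished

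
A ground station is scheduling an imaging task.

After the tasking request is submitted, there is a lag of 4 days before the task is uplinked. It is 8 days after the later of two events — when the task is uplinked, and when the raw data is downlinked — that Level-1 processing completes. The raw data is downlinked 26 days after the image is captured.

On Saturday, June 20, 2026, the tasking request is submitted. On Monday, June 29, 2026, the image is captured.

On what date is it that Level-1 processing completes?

Sunday, August 2, 2026

The tasking request is submitted: Jun 20, 2026.
The task is uplinked: Jun 20, 2026 + 4 days = Jun 24, 2026.
The image is captured: Jun 29, 2026.
The raw data is downlinked: Jun 29, 2026 + 26 days = Jul 25, 2026.
Both prerequisites met — the task is uplinked (Jun 24, 2026), the raw data is downlinked (Jul 25, 2026); the later is Jul 25, 2026.
Level-1 processing completes: Jul 25, 2026 + 8 days = Aug 2, 2026.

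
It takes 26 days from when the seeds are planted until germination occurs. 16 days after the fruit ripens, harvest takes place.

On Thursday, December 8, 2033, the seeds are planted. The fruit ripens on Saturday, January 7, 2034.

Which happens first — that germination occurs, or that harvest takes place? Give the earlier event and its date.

The seeds are planted: Dec 8, 2033.
Germination occurs: Dec 8, 2033 + 26 days = Jan 3, 2034.
The fruit ripens: Jan 7, 2034.
Harvest takes place: Jan 7, 2034 + 16 days = Jan 23, 2034.
Comparing: germination occurs on Jan 3, 2034 vs harvest takes place on Jan 23, 2034. Earlier: germination occurs.

Germination occurs — Tuesday, January 3, 2034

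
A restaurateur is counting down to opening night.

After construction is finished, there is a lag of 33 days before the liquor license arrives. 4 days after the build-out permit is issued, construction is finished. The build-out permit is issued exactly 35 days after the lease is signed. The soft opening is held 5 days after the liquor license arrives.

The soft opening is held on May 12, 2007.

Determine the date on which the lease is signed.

Feb 24, 2007

The soft opening is held: May 12, 2007.
The liquor license arrives: May 12, 2007 − 5 days = May 7, 2007.
Construction is finished: May 7, 2007 − 33 days = Apr 4, 2007.
The build-out permit is issued: Apr 4, 2007 − 4 days = Mar 31, 2007.
The lease is signed: Mar 31, 2007 − 35 days = Feb 24, 2007.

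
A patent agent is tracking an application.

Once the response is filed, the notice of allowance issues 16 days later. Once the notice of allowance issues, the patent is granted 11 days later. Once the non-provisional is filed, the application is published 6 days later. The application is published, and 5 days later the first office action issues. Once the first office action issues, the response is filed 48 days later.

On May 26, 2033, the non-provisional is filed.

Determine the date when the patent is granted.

August 20, 2033

The non-provisional is filed: May 26, 2033.
The application is published: May 26, 2033 + 6 days = Jun 1, 2033.
The first office action issues: Jun 1, 2033 + 5 days = Jun 6, 2033.
The response is filed: Jun 6, 2033 + 48 days = Jul 24, 2033.
The notice of allowance issues: Jul 24, 2033 + 16 days = Aug 9, 2033.
The patent is granted: Aug 9, 2033 + 11 days = Aug 20, 2033.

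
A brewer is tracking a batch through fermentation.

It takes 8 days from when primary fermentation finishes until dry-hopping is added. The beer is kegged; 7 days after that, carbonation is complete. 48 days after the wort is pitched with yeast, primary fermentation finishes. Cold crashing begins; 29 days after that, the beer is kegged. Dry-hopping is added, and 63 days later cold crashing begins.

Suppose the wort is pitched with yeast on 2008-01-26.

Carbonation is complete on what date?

The wort is pitched with yeast: Jan 26, 2008.
Primary fermentation finishes: Jan 26, 2008 + 48 days = Mar 14, 2008.
Dry-hopping is added: Mar 14, 2008 + 8 days = Mar 22, 2008.
Cold crashing begins: Mar 22, 2008 + 63 days = May 24, 2008.
The beer is kegged: May 24, 2008 + 29 days = Jun 22, 2008.
Carbonation is complete: Jun 22, 2008 + 7 days = Jun 29, 2008.

2008-06-29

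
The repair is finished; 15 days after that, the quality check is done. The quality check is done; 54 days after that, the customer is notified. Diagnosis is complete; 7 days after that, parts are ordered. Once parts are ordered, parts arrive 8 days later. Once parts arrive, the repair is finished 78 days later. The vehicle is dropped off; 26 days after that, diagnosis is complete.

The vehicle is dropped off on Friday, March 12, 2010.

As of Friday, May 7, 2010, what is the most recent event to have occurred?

Parts arrive

The vehicle is dropped off: Mar 12, 2010.
Diagnosis is complete: Mar 12, 2010 + 26 days = Apr 7, 2010.
Parts are ordered: Apr 7, 2010 + 7 days = Apr 14, 2010.
Parts arrive: Apr 14, 2010 + 8 days = Apr 22, 2010.
The repair is finished: Apr 22, 2010 + 78 days = Jul 9, 2010.
The quality check is done: Jul 9, 2010 + 15 days = Jul 24, 2010.
The customer is notified: Jul 24, 2010 + 54 days = Sep 16, 2010.
May 7, 2010 falls between when parts arrive (Apr 22, 2010) and when the repair is finished (Jul 9, 2010).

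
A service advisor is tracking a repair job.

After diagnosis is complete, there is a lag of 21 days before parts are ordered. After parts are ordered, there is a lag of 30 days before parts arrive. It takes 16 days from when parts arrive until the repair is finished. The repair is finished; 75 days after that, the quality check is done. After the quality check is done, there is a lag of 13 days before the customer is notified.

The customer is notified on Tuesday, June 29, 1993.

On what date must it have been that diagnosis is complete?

The customer is notified: Jun 29, 1993.
The quality check is done: Jun 29, 1993 − 13 days = Jun 16, 1993.
The repair is finished: Jun 16, 1993 − 75 days = Apr 2, 1993.
Parts arrive: Apr 2, 1993 − 16 days = Mar 17, 1993.
Parts are ordered: Mar 17, 1993 − 30 days = Feb 15, 1993.
Diagnosis is complete: Feb 15, 1993 − 21 days = Jan 25, 1993.

Monday, January 25, 1993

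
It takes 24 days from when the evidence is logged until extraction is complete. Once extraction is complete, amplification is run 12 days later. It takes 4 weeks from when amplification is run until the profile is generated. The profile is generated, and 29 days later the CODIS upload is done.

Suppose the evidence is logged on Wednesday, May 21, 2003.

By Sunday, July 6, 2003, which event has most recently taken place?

The evidence is logged: May 21, 2003.
Extraction is complete: May 21, 2003 + 24 days = Jun 14, 2003.
Amplification is run: Jun 14, 2003 + 12 days = Jun 26, 2003.
The profile is generated: Jun 26, 2003 + 4 weeks = Jul 24, 2003.
The CODIS upload is done: Jul 24, 2003 + 29 days = Aug 22, 2003.
Jul 6, 2003 falls between when amplification is run (Jun 26, 2003) and when the profile is generated (Jul 24, 2003).

Amplification is run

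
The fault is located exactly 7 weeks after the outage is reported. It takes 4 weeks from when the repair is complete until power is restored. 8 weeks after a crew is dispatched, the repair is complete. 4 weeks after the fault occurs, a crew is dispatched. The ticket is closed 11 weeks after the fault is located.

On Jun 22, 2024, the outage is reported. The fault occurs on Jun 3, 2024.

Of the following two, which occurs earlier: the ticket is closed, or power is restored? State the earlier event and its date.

The outage is reported: Jun 22, 2024.
The fault is located: Jun 22, 2024 + 7 weeks = Aug 10, 2024.
The ticket is closed: Aug 10, 2024 + 11 weeks = Oct 26, 2024.
The fault occurs: Jun 3, 2024.
A crew is dispatched: Jun 3, 2024 + 4 weeks = Jul 1, 2024.
The repair is complete: Jul 1, 2024 + 8 weeks = Aug 26, 2024.
Power is restored: Aug 26, 2024 + 4 weeks = Sep 23, 2024.
Comparing: the ticket is closed on Oct 26, 2024 vs power is restored on Sep 23, 2024. Earlier: power is restored.

Power is restored — Sep 23, 2024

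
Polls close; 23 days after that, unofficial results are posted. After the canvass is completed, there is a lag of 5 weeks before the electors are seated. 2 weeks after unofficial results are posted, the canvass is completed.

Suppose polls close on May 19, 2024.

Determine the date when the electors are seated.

Polls close: May 19, 2024.
Unofficial results are posted: May 19, 2024 + 23 days = Jun 11, 2024.
The canvass is completed: Jun 11, 2024 + 2 weeks = Jun 25, 2024.
The electors are seated: Jun 25, 2024 + 5 weeks = Jul 30, 2024.

Jul 30, 2024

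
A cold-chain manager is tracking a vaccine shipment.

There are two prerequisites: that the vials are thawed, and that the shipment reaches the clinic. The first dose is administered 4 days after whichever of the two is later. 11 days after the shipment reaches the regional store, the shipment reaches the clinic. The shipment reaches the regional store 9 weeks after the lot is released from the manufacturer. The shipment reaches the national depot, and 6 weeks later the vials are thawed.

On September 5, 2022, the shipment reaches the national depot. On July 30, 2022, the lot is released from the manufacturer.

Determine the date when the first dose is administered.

The shipment reaches the national depot: Sep 5, 2022.
The vials are thawed: Sep 5, 2022 + 6 weeks = Oct 17, 2022.
The lot is released from the manufacturer: Jul 30, 2022.
The shipment reaches the regional store: Jul 30, 2022 + 9 weeks = Oct 1, 2022.
The shipment reaches the clinic: Oct 1, 2022 + 11 days = Oct 12, 2022.
Both prerequisites met — the vials are thawed (Oct 17, 2022), the shipment reaches the clinic (Oct 12, 2022); the later is Oct 17, 2022.
The first dose is administered: Oct 17, 2022 + 4 days = Oct 21, 2022.

October 21, 2022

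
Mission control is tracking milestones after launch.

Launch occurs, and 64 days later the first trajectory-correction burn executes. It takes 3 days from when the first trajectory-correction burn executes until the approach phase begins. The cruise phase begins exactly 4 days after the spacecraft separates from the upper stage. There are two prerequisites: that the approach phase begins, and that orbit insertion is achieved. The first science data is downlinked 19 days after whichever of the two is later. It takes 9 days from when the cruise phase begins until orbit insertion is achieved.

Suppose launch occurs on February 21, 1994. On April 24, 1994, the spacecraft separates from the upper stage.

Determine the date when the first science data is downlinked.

Launch occurs: Feb 21, 1994.
The first trajectory-correction burn executes: Feb 21, 1994 + 64 days = Apr 26, 1994.
The approach phase begins: Apr 26, 1994 + 3 days = Apr 29, 1994.
The spacecraft separates from the upper stage: Apr 24, 1994.
The cruise phase begins: Apr 24, 1994 + 4 days = Apr 28, 1994.
Orbit insertion is achieved: Apr 28, 1994 + 9 days = May 7, 1994.
Both prerequisites met — the approach phase begins (Apr 29, 1994), orbit insertion is achieved (May 7, 1994); the later is May 7, 1994.
The first science data is downlinked: May 7, 1994 + 19 days = May 26, 1994.

May 26, 1994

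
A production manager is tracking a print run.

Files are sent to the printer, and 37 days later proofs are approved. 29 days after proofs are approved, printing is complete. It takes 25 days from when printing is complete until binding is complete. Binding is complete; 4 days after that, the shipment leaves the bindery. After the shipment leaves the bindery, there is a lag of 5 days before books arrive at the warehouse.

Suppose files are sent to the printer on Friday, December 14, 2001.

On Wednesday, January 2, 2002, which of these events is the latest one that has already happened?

Files are sent to the printer: Dec 14, 2001.
Proofs are approved: Dec 14, 2001 + 37 days = Jan 20, 2002.
Printing is complete: Jan 20, 2002 + 29 days = Feb 18, 2002.
Binding is complete: Feb 18, 2002 + 25 days = Mar 15, 2002.
The shipment leaves the bindery: Mar 15, 2002 + 4 days = Mar 19, 2002.
Books arrive at the warehouse: Mar 19, 2002 + 5 days = Mar 24, 2002.
Jan 2, 2002 falls between when files are sent to the printer (Dec 14, 2001) and when proofs are approved (Jan 20, 2002).

Files are sent to the printer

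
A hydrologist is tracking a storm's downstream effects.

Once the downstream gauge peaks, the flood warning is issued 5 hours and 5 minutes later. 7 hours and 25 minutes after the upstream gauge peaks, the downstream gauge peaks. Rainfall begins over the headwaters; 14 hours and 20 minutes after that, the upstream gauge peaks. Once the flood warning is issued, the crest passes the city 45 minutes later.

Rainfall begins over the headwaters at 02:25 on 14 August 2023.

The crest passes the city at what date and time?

06:00 on 15 August 2023

Rainfall begins over the headwaters: 02:25 Aug 14, 2023.
The upstream gauge peaks: 02:25 Aug 14, 2023 + 14h20m = 16:45 Aug 14, 2023.
The downstream gauge peaks: 16:45 Aug 14, 2023 + 7h25m = 00:10 Aug 15, 2023.
The flood warning is issued: 00:10 Aug 15, 2023 + 5h05m = 05:15 Aug 15, 2023.
The crest passes the city: 05:15 Aug 15, 2023 + 45m = 06:00 Aug 15, 2023.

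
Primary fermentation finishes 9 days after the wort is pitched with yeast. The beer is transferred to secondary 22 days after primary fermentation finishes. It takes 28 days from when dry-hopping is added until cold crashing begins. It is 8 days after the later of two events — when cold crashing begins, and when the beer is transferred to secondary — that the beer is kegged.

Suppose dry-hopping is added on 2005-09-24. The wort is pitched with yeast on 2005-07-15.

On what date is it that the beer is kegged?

2005-10-30

Dry-hopping is added: Sep 24, 2005.
Cold crashing begins: Sep 24, 2005 + 28 days = Oct 22, 2005.
The wort is pitched with yeast: Jul 15, 2005.
Primary fermentation finishes: Jul 15, 2005 + 9 days = Jul 24, 2005.
The beer is transferred to secondary: Jul 24, 2005 + 22 days = Aug 15, 2005.
Both prerequisites met — cold crashing begins (Oct 22, 2005), the beer is transferred to secondary (Aug 15, 2005); the later is Oct 22, 2005.
The beer is kegged: Oct 22, 2005 + 8 days = Oct 30, 2005.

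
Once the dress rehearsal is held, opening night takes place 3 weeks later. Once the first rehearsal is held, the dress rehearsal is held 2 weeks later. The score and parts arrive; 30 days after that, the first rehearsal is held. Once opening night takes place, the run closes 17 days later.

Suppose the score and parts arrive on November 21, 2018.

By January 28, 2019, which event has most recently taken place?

Opening night takes place

The score and parts arrive: Nov 21, 2018.
The first rehearsal is held: Nov 21, 2018 + 30 days = Dec 21, 2018.
The dress rehearsal is held: Dec 21, 2018 + 2 weeks = Jan 4, 2019.
Opening night takes place: Jan 4, 2019 + 3 weeks = Jan 25, 2019.
The run closes: Jan 25, 2019 + 17 days = Feb 11, 2019.
Jan 28, 2019 falls between when opening night takes place (Jan 25, 2019) and when the run closes (Feb 11, 2019).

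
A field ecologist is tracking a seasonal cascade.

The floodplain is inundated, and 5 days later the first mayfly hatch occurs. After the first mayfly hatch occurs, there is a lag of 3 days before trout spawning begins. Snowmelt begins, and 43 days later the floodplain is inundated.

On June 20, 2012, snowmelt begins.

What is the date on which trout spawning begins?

Snowmelt begins: Jun 20, 2012.
The floodplain is inundated: Jun 20, 2012 + 43 days = Aug 2, 2012.
The first mayfly hatch occurs: Aug 2, 2012 + 5 days = Aug 7, 2012.
Trout spawning begins: Aug 7, 2012 + 3 days = Aug 10, 2012.

August 10, 2012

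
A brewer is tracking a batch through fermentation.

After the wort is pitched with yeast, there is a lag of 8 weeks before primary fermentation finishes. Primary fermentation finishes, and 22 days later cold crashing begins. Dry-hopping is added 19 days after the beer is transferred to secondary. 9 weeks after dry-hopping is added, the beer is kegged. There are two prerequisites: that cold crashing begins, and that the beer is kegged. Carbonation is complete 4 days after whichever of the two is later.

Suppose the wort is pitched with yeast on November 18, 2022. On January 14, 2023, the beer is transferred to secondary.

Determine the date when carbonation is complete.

April 10, 2023

The wort is pitched with yeast: Nov 18, 2022.
Primary fermentation finishes: Nov 18, 2022 + 8 weeks = Jan 13, 2023.
Cold crashing begins: Jan 13, 2023 + 22 days = Feb 4, 2023.
The beer is transferred to secondary: Jan 14, 2023.
Dry-hopping is added: Jan 14, 2023 + 19 days = Feb 2, 2023.
The beer is kegged: Feb 2, 2023 + 9 weeks = Apr 6, 2023.
Both prerequisites met — cold crashing begins (Feb 4, 2023), the beer is kegged (Apr 6, 2023); the later is Apr 6, 2023.
Carbonation is complete: Apr 6, 2023 + 4 days = Apr 10, 2023.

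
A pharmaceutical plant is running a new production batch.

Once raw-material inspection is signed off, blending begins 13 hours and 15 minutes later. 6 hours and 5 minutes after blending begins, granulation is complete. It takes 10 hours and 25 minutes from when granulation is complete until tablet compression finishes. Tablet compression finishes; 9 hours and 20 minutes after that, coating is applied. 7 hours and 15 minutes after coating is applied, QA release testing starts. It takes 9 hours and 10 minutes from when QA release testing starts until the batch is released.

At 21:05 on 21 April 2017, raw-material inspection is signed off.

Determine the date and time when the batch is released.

04:35 on 24 April 2017

Raw-material inspection is signed off: 21:05 Apr 21, 2017.
Blending begins: 21:05 Apr 21, 2017 + 13h15m = 10:20 Apr 22, 2017.
Granulation is complete: 10:20 Apr 22, 2017 + 6h05m = 16:25 Apr 22, 2017.
Tablet compression finishes: 16:25 Apr 22, 2017 + 10h25m = 02:50 Apr 23, 2017.
Coating is applied: 02:50 Apr 23, 2017 + 9h20m = 12:10 Apr 23, 2017.
QA release testing starts: 12:10 Apr 23, 2017 + 7h15m = 19:25 Apr 23, 2017.
The batch is released: 19:25 Apr 23, 2017 + 9h10m = 04:35 Apr 24, 2017.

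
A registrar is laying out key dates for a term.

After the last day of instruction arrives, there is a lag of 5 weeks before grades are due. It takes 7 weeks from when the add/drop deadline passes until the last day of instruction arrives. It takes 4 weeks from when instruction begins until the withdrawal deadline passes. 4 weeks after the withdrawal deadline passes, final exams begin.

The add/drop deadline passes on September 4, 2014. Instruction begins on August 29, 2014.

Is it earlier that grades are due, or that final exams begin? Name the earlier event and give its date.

The add/drop deadline passes: Sep 4, 2014.
The last day of instruction arrives: Sep 4, 2014 + 7 weeks = Oct 23, 2014.
Grades are due: Oct 23, 2014 + 5 weeks = Nov 27, 2014.
Instruction begins: Aug 29, 2014.
The withdrawal deadline passes: Aug 29, 2014 + 4 weeks = Sep 26, 2014.
Final exams begin: Sep 26, 2014 + 4 weeks = Oct 24, 2014.
Comparing: grades are due on Nov 27, 2014 vs final exams begin on Oct 24, 2014. Earlier: final exams begin.

Final exams begin — October 24, 2014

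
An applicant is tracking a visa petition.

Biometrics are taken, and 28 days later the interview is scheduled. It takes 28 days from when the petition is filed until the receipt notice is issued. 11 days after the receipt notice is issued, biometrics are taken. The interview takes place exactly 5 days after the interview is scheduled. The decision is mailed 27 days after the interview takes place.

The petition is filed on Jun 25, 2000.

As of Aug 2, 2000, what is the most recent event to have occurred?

The petition is filed: Jun 25, 2000.
The receipt notice is issued: Jun 25, 2000 + 28 days = Jul 23, 2000.
Biometrics are taken: Jul 23, 2000 + 11 days = Aug 3, 2000.
The interview is scheduled: Aug 3, 2000 + 28 days = Aug 31, 2000.
The interview takes place: Aug 31, 2000 + 5 days = Sep 5, 2000.
The decision is mailed: Sep 5, 2000 + 27 days = Oct 2, 2000.
Aug 2, 2000 falls between when the receipt notice is issued (Jul 23, 2000) and when biometrics are taken (Aug 3, 2000).

The receipt notice is issued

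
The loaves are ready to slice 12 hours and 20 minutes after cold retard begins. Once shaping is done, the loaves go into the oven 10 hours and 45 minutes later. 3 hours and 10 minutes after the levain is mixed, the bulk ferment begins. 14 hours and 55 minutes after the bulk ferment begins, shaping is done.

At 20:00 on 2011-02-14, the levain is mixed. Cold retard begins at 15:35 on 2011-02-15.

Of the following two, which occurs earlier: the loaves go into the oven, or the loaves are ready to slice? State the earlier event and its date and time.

The loaves go into the oven — 00:50 on 2011-02-16

The levain is mixed: 20:00 Feb 14, 2011.
The bulk ferment begins: 20:00 Feb 14, 2011 + 3h10m = 23:10 Feb 14, 2011.
Shaping is done: 23:10 Feb 14, 2011 + 14h55m = 14:05 Feb 15, 2011.
The loaves go into the oven: 14:05 Feb 15, 2011 + 10h45m = 00:50 Feb 16, 2011.
Cold retard begins: 15:35 Feb 15, 2011.
The loaves are ready to slice: 15:35 Feb 15, 2011 + 12h20m = 03:55 Feb 16, 2011.
Comparing: the loaves go into the oven at 00:50 Feb 16, 2011 vs the loaves are ready to slice at 03:55 Feb 16, 2011. Earlier: the loaves go into the oven.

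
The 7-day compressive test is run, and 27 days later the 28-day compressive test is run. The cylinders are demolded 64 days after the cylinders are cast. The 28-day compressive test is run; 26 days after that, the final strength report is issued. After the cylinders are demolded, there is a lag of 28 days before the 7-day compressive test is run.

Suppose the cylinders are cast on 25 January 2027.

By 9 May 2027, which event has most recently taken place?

The cylinders are cast: Jan 25, 2027.
The cylinders are demolded: Jan 25, 2027 + 64 days = Mar 30, 2027.
The 7-day compressive test is run: Mar 30, 2027 + 28 days = Apr 27, 2027.
The 28-day compressive test is run: Apr 27, 2027 + 27 days = May 24, 2027.
The final strength report is issued: May 24, 2027 + 26 days = Jun 19, 2027.
May 9, 2027 falls between when the 7-day compressive test is run (Apr 27, 2027) and when the 28-day compressive test is run (May 24, 2027).

The 7-day compressive test is run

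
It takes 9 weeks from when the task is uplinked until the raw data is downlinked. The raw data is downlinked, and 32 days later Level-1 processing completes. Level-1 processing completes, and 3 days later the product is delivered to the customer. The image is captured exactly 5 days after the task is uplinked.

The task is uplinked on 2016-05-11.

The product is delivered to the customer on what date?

2016-08-17

The task is uplinked: May 11, 2016.
The raw data is downlinked: May 11, 2016 + 9 weeks = Jul 13, 2016.
Level-1 processing completes: Jul 13, 2016 + 32 days = Aug 14, 2016.
The product is delivered to the customer: Aug 14, 2016 + 3 days = Aug 17, 2016.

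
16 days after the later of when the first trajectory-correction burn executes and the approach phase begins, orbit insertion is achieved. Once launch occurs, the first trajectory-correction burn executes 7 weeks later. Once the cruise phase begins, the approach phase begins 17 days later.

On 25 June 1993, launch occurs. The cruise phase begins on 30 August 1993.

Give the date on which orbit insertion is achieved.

Launch occurs: Jun 25, 1993.
The first trajectory-correction burn executes: Jun 25, 1993 + 7 weeks = Aug 13, 1993.
The cruise phase begins: Aug 30, 1993.
The approach phase begins: Aug 30, 1993 + 17 days = Sep 16, 1993.
Both prerequisites met — the first trajectory-correction burn executes (Aug 13, 1993), the approach phase begins (Sep 16, 1993); the later is Sep 16, 1993.
Orbit insertion is achieved: Sep 16, 1993 + 16 days = Oct 2, 1993.

2 October 1993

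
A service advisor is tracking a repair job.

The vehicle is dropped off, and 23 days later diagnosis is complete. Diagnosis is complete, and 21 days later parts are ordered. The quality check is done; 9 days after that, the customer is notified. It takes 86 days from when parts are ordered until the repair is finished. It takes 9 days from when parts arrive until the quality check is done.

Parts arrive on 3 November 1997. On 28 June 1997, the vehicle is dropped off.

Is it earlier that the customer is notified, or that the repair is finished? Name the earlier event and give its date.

The repair is finished — 5 November 1997

Parts arrive: Nov 3, 1997.
The quality check is done: Nov 3, 1997 + 9 days = Nov 12, 1997.
The customer is notified: Nov 12, 1997 + 9 days = Nov 21, 1997.
The vehicle is dropped off: Jun 28, 1997.
Diagnosis is complete: Jun 28, 1997 + 23 days = Jul 21, 1997.
Parts are ordered: Jul 21, 1997 + 21 days = Aug 11, 1997.
The repair is finished: Aug 11, 1997 + 86 days = Nov 5, 1997.
Comparing: the customer is notified on Nov 21, 1997 vs the repair is finished on Nov 5, 1997. Earlier: the repair is finished.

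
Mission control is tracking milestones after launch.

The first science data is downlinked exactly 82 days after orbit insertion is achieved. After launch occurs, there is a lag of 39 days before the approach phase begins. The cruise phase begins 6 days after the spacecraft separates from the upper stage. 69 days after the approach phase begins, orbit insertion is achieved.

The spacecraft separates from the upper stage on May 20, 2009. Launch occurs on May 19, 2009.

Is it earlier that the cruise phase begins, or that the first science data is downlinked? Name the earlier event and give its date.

The spacecraft separates from the upper stage: May 20, 2009.
The cruise phase begins: May 20, 2009 + 6 days = May 26, 2009.
Launch occurs: May 19, 2009.
The approach phase begins: May 19, 2009 + 39 days = Jun 27, 2009.
Orbit insertion is achieved: Jun 27, 2009 + 69 days = Sep 4, 2009.
The first science data is downlinked: Sep 4, 2009 + 82 days = Nov 25, 2009.
Comparing: the cruise phase begins on May 26, 2009 vs the first science data is downlinked on Nov 25, 2009. Earlier: the cruise phase begins.

The cruise phase begins — May 26, 2009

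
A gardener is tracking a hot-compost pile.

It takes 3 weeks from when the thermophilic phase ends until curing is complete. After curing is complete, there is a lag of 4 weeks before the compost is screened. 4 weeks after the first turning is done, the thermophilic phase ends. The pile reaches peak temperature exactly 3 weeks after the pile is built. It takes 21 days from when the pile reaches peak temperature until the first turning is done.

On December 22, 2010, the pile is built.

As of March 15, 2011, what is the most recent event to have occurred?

The pile is built: Dec 22, 2010.
The pile reaches peak temperature: Dec 22, 2010 + 3 weeks = Jan 12, 2011.
The first turning is done: Jan 12, 2011 + 21 days = Feb 2, 2011.
The thermophilic phase ends: Feb 2, 2011 + 4 weeks = Mar 2, 2011.
Curing is complete: Mar 2, 2011 + 3 weeks = Mar 23, 2011.
The compost is screened: Mar 23, 2011 + 4 weeks = Apr 20, 2011.
Mar 15, 2011 falls between when the thermophilic phase ends (Mar 2, 2011) and when curing is complete (Mar 23, 2011).

The thermophilic phase ends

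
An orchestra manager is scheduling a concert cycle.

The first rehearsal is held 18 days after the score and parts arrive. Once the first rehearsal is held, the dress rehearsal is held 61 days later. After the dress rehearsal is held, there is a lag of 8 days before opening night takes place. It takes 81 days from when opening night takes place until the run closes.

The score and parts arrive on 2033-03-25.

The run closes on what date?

2033-09-09

The score and parts arrive: Mar 25, 2033.
The first rehearsal is held: Mar 25, 2033 + 18 days = Apr 12, 2033.
The dress rehearsal is held: Apr 12, 2033 + 61 days = Jun 12, 2033.
Opening night takes place: Jun 12, 2033 + 8 days = Jun 20, 2033.
The run closes: Jun 20, 2033 + 81 days = Sep 9, 2033.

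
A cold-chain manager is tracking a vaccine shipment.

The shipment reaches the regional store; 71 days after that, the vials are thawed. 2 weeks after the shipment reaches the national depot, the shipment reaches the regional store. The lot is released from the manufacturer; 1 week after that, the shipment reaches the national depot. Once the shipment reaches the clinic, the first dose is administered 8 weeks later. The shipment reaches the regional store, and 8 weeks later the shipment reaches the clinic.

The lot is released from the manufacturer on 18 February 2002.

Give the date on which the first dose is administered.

1 July 2002

The lot is released from the manufacturer: Feb 18, 2002.
The shipment reaches the national depot: Feb 18, 2002 + 1 week = Feb 25, 2002.
The shipment reaches the regional store: Feb 25, 2002 + 2 weeks = Mar 11, 2002.
The shipment reaches the clinic: Mar 11, 2002 + 8 weeks = May 6, 2002.
The first dose is administered: May 6, 2002 + 8 weeks = Jul 1, 2002.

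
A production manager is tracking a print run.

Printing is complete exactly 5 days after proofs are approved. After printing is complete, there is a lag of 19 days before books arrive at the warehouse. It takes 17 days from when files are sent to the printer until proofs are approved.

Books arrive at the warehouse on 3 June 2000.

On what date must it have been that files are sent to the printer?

23 April 2000

Books arrive at the warehouse: Jun 3, 2000.
Printing is complete: Jun 3, 2000 − 19 days = May 15, 2000.
Proofs are approved: May 15, 2000 − 5 days = May 10, 2000.
Files are sent to the printer: May 10, 2000 − 17 days = Apr 23, 2000.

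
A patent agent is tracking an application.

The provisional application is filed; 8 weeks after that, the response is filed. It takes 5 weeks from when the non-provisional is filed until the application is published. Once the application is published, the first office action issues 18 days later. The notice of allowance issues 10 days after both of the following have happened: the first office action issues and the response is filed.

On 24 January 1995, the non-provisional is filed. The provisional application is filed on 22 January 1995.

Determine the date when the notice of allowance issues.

The non-provisional is filed: Jan 24, 1995.
The application is published: Jan 24, 1995 + 5 weeks = Feb 28, 1995.
The first office action issues: Feb 28, 1995 + 18 days = Mar 18, 1995.
The provisional application is filed: Jan 22, 1995.
The response is filed: Jan 22, 1995 + 8 weeks = Mar 19, 1995.
Both prerequisites met — the first office action issues (Mar 18, 1995), the response is filed (Mar 19, 1995); the later is Mar 19, 1995.
The notice of allowance issues: Mar 19, 1995 + 10 days = Mar 29, 1995.

29 March 1995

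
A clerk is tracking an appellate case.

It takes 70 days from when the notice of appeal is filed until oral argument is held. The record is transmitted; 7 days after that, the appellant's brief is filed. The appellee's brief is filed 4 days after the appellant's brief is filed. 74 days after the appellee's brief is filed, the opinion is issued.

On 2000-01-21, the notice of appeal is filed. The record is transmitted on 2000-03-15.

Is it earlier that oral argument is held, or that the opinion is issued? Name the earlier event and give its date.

The notice of appeal is filed: Jan 21, 2000.
Oral argument is held: Jan 21, 2000 + 70 days = Mar 31, 2000.
The record is transmitted: Mar 15, 2000.
The appellant's brief is filed: Mar 15, 2000 + 7 days = Mar 22, 2000.
The appellee's brief is filed: Mar 22, 2000 + 4 days = Mar 26, 2000.
The opinion is issued: Mar 26, 2000 + 74 days = Jun 8, 2000.
Comparing: oral argument is held on Mar 31, 2000 vs the opinion is issued on Jun 8, 2000. Earlier: oral argument is held.

Oral argument is held — 2000-03-31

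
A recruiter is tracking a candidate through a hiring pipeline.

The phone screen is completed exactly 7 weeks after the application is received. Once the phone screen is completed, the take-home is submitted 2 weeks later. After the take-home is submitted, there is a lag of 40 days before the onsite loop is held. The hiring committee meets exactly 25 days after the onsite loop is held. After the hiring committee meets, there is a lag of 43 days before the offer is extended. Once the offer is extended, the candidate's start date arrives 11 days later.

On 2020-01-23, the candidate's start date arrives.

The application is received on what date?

2019-07-25

The candidate's start date arrives: Jan 23, 2020.
The offer is extended: Jan 23, 2020 − 11 days = Jan 12, 2020.
The hiring committee meets: Jan 12, 2020 − 43 days = Nov 30, 2019.
The onsite loop is held: Nov 30, 2019 − 25 days = Nov 5, 2019.
The take-home is submitted: Nov 5, 2019 − 40 days = Sep 26, 2019.
The phone screen is completed: Sep 26, 2019 − 2 weeks = Sep 12, 2019.
The application is received: Sep 12, 2019 − 7 weeks = Jul 25, 2019.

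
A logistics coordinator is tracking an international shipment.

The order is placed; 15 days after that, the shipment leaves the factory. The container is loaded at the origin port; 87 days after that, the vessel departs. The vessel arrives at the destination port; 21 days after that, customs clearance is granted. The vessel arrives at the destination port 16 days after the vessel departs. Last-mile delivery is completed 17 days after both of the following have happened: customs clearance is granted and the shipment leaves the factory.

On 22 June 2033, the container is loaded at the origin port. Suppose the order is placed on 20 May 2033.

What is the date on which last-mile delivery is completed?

10 November 2033

The container is loaded at the origin port: Jun 22, 2033.
The vessel departs: Jun 22, 2033 + 87 days = Sep 17, 2033.
The vessel arrives at the destination port: Sep 17, 2033 + 16 days = Oct 3, 2033.
Customs clearance is granted: Oct 3, 2033 + 21 days = Oct 24, 2033.
The order is placed: May 20, 2033.
The shipment leaves the factory: May 20, 2033 + 15 days = Jun 4, 2033.
Both prerequisites met — customs clearance is granted (Oct 24, 2033), the shipment leaves the factory (Jun 4, 2033); the later is Oct 24, 2033.
Last-mile delivery is completed: Oct 24, 2033 + 17 days = Nov 10, 2033.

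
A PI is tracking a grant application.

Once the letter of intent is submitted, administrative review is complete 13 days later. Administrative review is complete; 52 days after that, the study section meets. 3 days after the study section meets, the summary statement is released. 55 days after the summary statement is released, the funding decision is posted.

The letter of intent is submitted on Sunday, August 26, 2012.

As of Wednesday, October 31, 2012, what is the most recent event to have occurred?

The letter of intent is submitted: Aug 26, 2012.
Administrative review is complete: Aug 26, 2012 + 13 days = Sep 8, 2012.
The study section meets: Sep 8, 2012 + 52 days = Oct 30, 2012.
The summary statement is released: Oct 30, 2012 + 3 days = Nov 2, 2012.
The funding decision is posted: Nov 2, 2012 + 55 days = Dec 27, 2012.
Oct 31, 2012 falls between when the study section meets (Oct 30, 2012) and when the summary statement is released (Nov 2, 2012).

The study section meets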